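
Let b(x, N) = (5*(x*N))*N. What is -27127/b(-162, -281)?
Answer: 27127/63958410 ≈ 0.00042414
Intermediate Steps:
b(x, N) = 5*x*N² (b(x, N) = (5*(N*x))*N = (5*N*x)*N = 5*x*N²)
-27127/b(-162, -281) = -27127/(5*(-162)*(-281)²) = -27127/(5*(-162)*78961) = -27127/(-63958410) = -27127*(-1/63958410) = 27127/63958410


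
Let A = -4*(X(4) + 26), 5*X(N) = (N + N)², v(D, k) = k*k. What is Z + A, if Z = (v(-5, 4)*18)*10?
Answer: 13624/5 ≈ 2724.8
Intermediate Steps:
v(D, k) = k²
X(N) = 4*N²/5 (X(N) = (N + N)²/5 = (2*N)²/5 = (4*N²)/5 = 4*N²/5)
Z = 2880 (Z = (4²*18)*10 = (16*18)*10 = 288*10 = 2880)
A = -776/5 (A = -4*((⅘)*4² + 26) = -4*((⅘)*16 + 26) = -4*(64/5 + 26) = -4*194/5 = -776/5 ≈ -155.20)
Z + A = 2880 - 776/5 = 13624/5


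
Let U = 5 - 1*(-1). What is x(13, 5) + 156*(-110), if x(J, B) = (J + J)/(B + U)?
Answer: -188734/11 ≈ -17158.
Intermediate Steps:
U = 6 (U = 5 + 1 = 6)
x(J, B) = 2*J/(6 + B) (x(J, B) = (J + J)/(B + 6) = (2*J)/(6 + B) = 2*J/(6 + B))
x(13, 5) + 156*(-110) = 2*13/(6 + 5) + 156*(-110) = 2*13/11 - 17160 = 2*13*(1/11) - 17160 = 26/11 - 17160 = -188734/11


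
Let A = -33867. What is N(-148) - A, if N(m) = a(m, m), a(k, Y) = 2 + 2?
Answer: 33871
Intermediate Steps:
a(k, Y) = 4
N(m) = 4
N(-148) - A = 4 - 1*(-33867) = 4 + 33867 = 33871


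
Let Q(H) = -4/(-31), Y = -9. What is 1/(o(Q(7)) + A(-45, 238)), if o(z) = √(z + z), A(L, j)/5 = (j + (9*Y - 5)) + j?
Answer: 30225/58938746 - √62/58938746 ≈ 0.00051269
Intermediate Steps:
A(L, j) = -430 + 10*j (A(L, j) = 5*((j + (9*(-9) - 5)) + j) = 5*((j + (-81 - 5)) + j) = 5*((j - 86) + j) = 5*((-86 + j) + j) = 5*(-86 + 2*j) = -430 + 10*j)
Q(H) = 4/31 (Q(H) = -4*(-1/31) = 4/31)
o(z) = √2*√z (o(z) = √(2*z) = √2*√z)
1/(o(Q(7)) + A(-45, 238)) = 1/(√2*√(4/31) + (-430 + 10*238)) = 1/(√2*(2*√31/31) + (-430 + 2380)) = 1/(2*√62/31 + 1950) = 1/(1950 + 2*√62/31)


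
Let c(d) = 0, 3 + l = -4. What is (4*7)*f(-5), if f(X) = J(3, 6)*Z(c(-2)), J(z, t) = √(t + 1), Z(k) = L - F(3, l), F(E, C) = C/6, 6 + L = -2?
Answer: -574*√7/3 ≈ -506.22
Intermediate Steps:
l = -7 (l = -3 - 4 = -7)
L = -8 (L = -6 - 2 = -8)
F(E, C) = C/6 (F(E, C) = C*(⅙) = C/6)
Z(k) = -41/6 (Z(k) = -8 - (-7)/6 = -8 - 1*(-7/6) = -8 + 7/6 = -41/6)
J(z, t) = √(1 + t)
f(X) = -41*√7/6 (f(X) = √(1 + 6)*(-41/6) = √7*(-41/6) = -41*√7/6)
(4*7)*f(-5) = (4*7)*(-41*√7/6) = 28*(-41*√7/6) = -574*√7/3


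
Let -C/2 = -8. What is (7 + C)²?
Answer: 529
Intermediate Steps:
C = 16 (C = -2*(-8) = 16)
(7 + C)² = (7 + 16)² = 23² = 529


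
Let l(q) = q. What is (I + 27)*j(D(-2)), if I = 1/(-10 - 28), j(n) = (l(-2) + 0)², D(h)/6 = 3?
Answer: 2050/19 ≈ 107.89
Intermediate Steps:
D(h) = 18 (D(h) = 6*3 = 18)
j(n) = 4 (j(n) = (-2 + 0)² = (-2)² = 4)
I = -1/38 (I = 1/(-38) = -1/38 ≈ -0.026316)
(I + 27)*j(D(-2)) = (-1/38 + 27)*4 = (1025/38)*4 = 2050/19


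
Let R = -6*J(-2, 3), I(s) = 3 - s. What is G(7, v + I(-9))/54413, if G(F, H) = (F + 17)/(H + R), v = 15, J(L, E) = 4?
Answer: 8/54413 ≈ 0.00014702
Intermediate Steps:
R = -24 (R = -6*4 = -24)
G(F, H) = (17 + F)/(-24 + H) (G(F, H) = (F + 17)/(H - 24) = (17 + F)/(-24 + H))
G(7, v + I(-9))/54413 = ((17 + 7)/(-24 + (15 + (3 - 1*(-9)))))/54413 = (24/(-24 + (15 + (3 + 9))))*(1/54413) = (24/(-24 + (15 + 12)))*(1/54413) = (24/(-24 + 27))*(1/54413) = (24/3)*(1/54413) = ((⅓)*24)*(1/54413) = 8*(1/54413) = 8/54413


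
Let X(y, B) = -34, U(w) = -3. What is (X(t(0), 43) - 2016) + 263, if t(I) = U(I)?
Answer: -1787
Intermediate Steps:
t(I) = -3
(X(t(0), 43) - 2016) + 263 = (-34 - 2016) + 263 = -2050 + 263 = -1787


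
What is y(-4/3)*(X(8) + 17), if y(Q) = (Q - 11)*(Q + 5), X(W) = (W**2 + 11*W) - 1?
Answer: -22792/3 ≈ -7597.3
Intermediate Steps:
X(W) = -1 + W**2 + 11*W
y(Q) = (-11 + Q)*(5 + Q)
y(-4/3)*(X(8) + 17) = (-55 + (-4/3)**2 - (-24)/3)*((-1 + 8**2 + 11*8) + 17) = (-55 + (-4*1/3)**2 - (-24)/3)*((-1 + 64 + 88) + 17) = (-55 + (-4/3)**2 - 6*(-4/3))*(151 + 17) = (-55 + 16/9 + 8)*168 = -407/9*168 = -22792/3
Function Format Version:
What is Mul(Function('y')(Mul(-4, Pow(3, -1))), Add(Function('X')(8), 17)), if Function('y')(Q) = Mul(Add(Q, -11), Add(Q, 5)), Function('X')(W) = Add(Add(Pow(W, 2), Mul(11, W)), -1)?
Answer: Rational(-22792, 3) ≈ -7597.3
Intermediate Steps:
Function('X')(W) = Add(-1, Pow(W, 2), Mul(11, W))
Function('y')(Q) = Mul(Add(-11, Q), Add(5, Q))
Mul(Function('y')(Mul(-4, Pow(3, -1))), Add(Function('X')(8), 17)) = Mul(Add(-55, Pow(Mul(-4, Pow(3, -1)), 2), Mul(-6, Mul(-4, Pow(3, -1)))), Add(Add(-1, Pow(8, 2), Mul(11, 8)), 17)) = Mul(Add(-55, Pow(Mul(-4, Rational(1, 3)), 2), Mul(-6, Mul(-4, Rational(1, 3)))), Add(Add(-1, 64, 88), 17)) = Mul(Add(-55, Pow(Rational(-4, 3), 2), Mul(-6, Rational(-4, 3))), Add(151, 17)) = Mul(Add(-55, Rational(16, 9), 8), 168) = Mul(Rational(-407, 9), 168) = Rational(-22792, 3)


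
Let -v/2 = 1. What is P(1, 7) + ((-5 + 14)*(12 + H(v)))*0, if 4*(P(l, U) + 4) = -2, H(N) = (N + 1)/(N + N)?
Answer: -9/2 ≈ -4.5000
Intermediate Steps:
v = -2 (v = -2*1 = -2)
H(N) = (1 + N)/(2*N) (H(N) = (1 + N)/((2*N)) = (1 + N)*(1/(2*N)) = (1 + N)/(2*N))
P(l, U) = -9/2 (P(l, U) = -4 + (¼)*(-2) = -4 - ½ = -9/2)
P(1, 7) + ((-5 + 14)*(12 + H(v)))*0 = -9/2 + ((-5 + 14)*(12 + (½)*(1 - 2)/(-2)))*0 = -9/2 + (9*(12 + (½)*(-½)*(-1)))*0 = -9/2 + (9*(12 + ¼))*0 = -9/2 + (9*(49/4))*0 = -9/2 + (441/4)*0 = -9/2 + 0 = -9/2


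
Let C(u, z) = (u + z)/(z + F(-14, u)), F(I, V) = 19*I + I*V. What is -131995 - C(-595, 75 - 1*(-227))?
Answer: -1104269877/8366 ≈ -1.3200e+5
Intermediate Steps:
C(u, z) = (u + z)/(-266 + z - 14*u) (C(u, z) = (u + z)/(z - 14*(19 + u)) = (u + z)/(z + (-266 - 14*u)) = (u + z)/(-266 + z - 14*u))
-131995 - C(-595, 75 - 1*(-227)) = -131995 - (-595 + (75 - 1*(-227)))/(-266 + (75 - 1*(-227)) - 14*(-595)) = -131995 - (-595 + (75 + 227))/(-266 + (75 + 227) + 8330) = -131995 - (-595 + 302)/(-266 + 302 + 8330) = -131995 - (-293)/8366 = -131995 - 1*(-293/8366) = -131995 + 293/8366 = -1104269877/8366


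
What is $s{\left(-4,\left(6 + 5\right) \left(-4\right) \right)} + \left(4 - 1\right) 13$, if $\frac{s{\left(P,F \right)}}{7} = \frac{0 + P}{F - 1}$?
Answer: $\frac{1783}{45} \approx 39.622$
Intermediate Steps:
$s{\left(P,F \right)} = \frac{7 P}{-1 + F}$ ($s{\left(P,F \right)} = 7 \frac{0 + P}{F - 1} = 7 \frac{P}{-1 + F} = \frac{7 P}{-1 + F}$)
$s{\left(-4,\left(6 + 5\right) \left(-4\right) \right)} + \left(4 - 1\right) 13 = 7 \left(-4\right) \frac{1}{-1 + \left(6 + 5\right) \left(-4\right)} + \left(4 - 1\right) 13 = 7 \left(-4\right) \frac{1}{-1 + 11 \left(-4\right)} + 3 \cdot 13 = 7 \left(-4\right) \frac{1}{-1 - 44} + 39 = 7 \left(-4\right) \frac{1}{-45} + 39 = 7 \left(-4\right) \left(- \frac{1}{45}\right) + 39 = \frac{28}{45} + 39 = \frac{1783}{45}$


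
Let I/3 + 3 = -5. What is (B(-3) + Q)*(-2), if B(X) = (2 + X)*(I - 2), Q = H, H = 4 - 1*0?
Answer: -60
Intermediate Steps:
H = 4 (H = 4 + 0 = 4)
I = -24 (I = -9 + 3*(-5) = -9 - 15 = -24)
Q = 4
B(X) = -52 - 26*X (B(X) = (2 + X)*(-24 - 2) = (2 + X)*(-26) = -52 - 26*X)
(B(-3) + Q)*(-2) = ((-52 - 26*(-3)) + 4)*(-2) = ((-52 + 78) + 4)*(-2) = (26 + 4)*(-2) = 30*(-2) = -60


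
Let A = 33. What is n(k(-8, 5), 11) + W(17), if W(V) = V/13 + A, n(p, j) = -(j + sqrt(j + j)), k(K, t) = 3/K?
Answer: 303/13 - sqrt(22) ≈ 18.617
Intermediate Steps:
n(p, j) = -j - sqrt(2)*sqrt(j) (n(p, j) = -(j + sqrt(2*j)) = -(j + sqrt(2)*sqrt(j)) = -j - sqrt(2)*sqrt(j))
W(V) = 33 + V/13 (W(V) = V/13 + 33 = 33 + V/13)
n(k(-8, 5), 11) + W(17) = (-1*11 - sqrt(2)*sqrt(11)) + (33 + (1/13)*17) = (-11 - sqrt(22)) + (33 + 17/13) = (-11 - sqrt(22)) + 446/13 = 303/13 - sqrt(22)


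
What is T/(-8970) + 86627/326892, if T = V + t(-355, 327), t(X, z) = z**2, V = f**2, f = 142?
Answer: -2264924487/162901180 ≈ -13.904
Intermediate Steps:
V = 20164 (V = 142**2 = 20164)
T = 127093 (T = 20164 + 327**2 = 20164 + 106929 = 127093)
T/(-8970) + 86627/326892 = 127093/(-8970) + 86627/326892 = 127093*(-1/8970) + 86627*(1/326892) = -127093/8970 + 86627/326892 = -2264924487/162901180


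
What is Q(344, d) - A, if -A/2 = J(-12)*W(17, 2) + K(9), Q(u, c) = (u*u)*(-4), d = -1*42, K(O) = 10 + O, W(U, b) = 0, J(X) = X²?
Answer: -473306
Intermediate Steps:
d = -42
Q(u, c) = -4*u² (Q(u, c) = u²*(-4) = -4*u²)
A = -38 (A = -2*((-12)²*0 + (10 + 9)) = -2*(144*0 + 19) = -2*(0 + 19) = -2*19 = -38)
Q(344, d) - A = -4*344² - 1*(-38) = -4*118336 + 38 = -473344 + 38 = -473306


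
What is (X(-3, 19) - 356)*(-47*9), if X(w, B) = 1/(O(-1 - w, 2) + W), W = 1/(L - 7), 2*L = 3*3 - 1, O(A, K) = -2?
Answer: 1055385/7 ≈ 1.5077e+5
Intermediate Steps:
L = 4 (L = (3*3 - 1)/2 = (9 - 1)/2 = (½)*8 = 4)
W = -⅓ (W = 1/(4 - 7) = 1/(-3) = -⅓ ≈ -0.33333)
X(w, B) = -3/7 (X(w, B) = 1/(-2 - ⅓) = 1/(-7/3) = -3/7)
(X(-3, 19) - 356)*(-47*9) = (-3/7 - 356)*(-47*9) = -2495/7*(-423) = 1055385/7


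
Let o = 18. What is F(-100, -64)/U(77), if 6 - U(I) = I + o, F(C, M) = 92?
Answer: -92/89 ≈ -1.0337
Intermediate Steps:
U(I) = -12 - I (U(I) = 6 - (I + 18) = 6 - (18 + I) = 6 + (-18 - I) = -12 - I)
F(-100, -64)/U(77) = 92/(-12 - 1*77) = 92/(-12 - 77) = 92/(-89) = 92*(-1/89) = -92/89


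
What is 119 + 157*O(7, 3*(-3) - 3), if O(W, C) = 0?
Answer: 119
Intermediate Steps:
119 + 157*O(7, 3*(-3) - 3) = 119 + 157*0 = 119 + 0 = 119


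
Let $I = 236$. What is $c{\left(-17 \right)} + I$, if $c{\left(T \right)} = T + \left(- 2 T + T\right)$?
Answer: $236$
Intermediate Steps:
$c{\left(T \right)} = 0$ ($c{\left(T \right)} = T - T = 0$)
$c{\left(-17 \right)} + I = 0 + 236 = 236$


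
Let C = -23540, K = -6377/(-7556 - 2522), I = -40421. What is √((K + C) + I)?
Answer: I*√6496204031318/10078 ≈ 252.9*I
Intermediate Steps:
K = 6377/10078 (K = -6377/(-10078) = -6377*(-1/10078) = 6377/10078 ≈ 0.63276)
√((K + C) + I) = √((6377/10078 - 23540) - 40421) = √(-237229743/10078 - 40421) = √(-644592581/10078) = I*√6496204031318/10078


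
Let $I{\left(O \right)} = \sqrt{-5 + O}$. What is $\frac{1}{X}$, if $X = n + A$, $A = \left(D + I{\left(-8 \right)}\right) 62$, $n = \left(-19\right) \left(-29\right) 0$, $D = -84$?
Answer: $- \frac{42}{219139} - \frac{i \sqrt{13}}{438278} \approx -0.00019166 - 8.2266 \cdot 10^{-6} i$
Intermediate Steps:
$n = 0$ ($n = 551 \cdot 0 = 0$)
$A = -5208 + 62 i \sqrt{13}$ ($A = \left(-84 + \sqrt{-5 - 8}\right) 62 = \left(-84 + \sqrt{-13}\right) 62 = \left(-84 + i \sqrt{13}\right) 62 = -5208 + 62 i \sqrt{13} \approx -5208.0 + 223.54 i$)
$X = -5208 + 62 i \sqrt{13}$ ($X = 0 - \left(5208 - 62 i \sqrt{13}\right) = -5208 + 62 i \sqrt{13} \approx -5208.0 + 223.54 i$)
$\frac{1}{X} = \frac{1}{-5208 + 62 i \sqrt{13}}$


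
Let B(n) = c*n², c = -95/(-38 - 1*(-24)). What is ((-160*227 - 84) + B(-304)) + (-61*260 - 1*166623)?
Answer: 2857551/7 ≈ 4.0822e+5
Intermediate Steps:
c = 95/14 (c = -95/(-38 + 24) = -95/(-14) = -95*(-1/14) = 95/14 ≈ 6.7857)
B(n) = 95*n²/14
((-160*227 - 84) + B(-304)) + (-61*260 - 1*166623) = ((-160*227 - 84) + (95/14)*(-304)²) + (-61*260 - 1*166623) = ((-36320 - 84) + (95/14)*92416) + (-15860 - 166623) = (-36404 + 4389760/7) - 182483 = 4134932/7 - 182483 = 2857551/7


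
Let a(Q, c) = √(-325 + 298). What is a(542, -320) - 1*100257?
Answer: -100257 + 3*I*√3 ≈ -1.0026e+5 + 5.1962*I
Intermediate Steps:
a(Q, c) = 3*I*√3 (a(Q, c) = √(-27) = 3*I*√3)
a(542, -320) - 1*100257 = 3*I*√3 - 1*100257 = 3*I*√3 - 100257 = -100257 + 3*I*√3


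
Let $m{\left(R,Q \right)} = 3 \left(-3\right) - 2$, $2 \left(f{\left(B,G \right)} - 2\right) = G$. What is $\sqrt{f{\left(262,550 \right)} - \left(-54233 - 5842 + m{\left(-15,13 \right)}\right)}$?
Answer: $3 \sqrt{6707} \approx 245.69$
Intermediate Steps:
$f{\left(B,G \right)} = 2 + \frac{G}{2}$
$m{\left(R,Q \right)} = -11$ ($m{\left(R,Q \right)} = -9 - 2 = -11$)
$\sqrt{f{\left(262,550 \right)} - \left(-54233 - 5842 + m{\left(-15,13 \right)}\right)} = \sqrt{\left(2 + \frac{1}{2} \cdot 550\right) + \left(\left(118345 - 64112\right) - \left(\left(-46\right) 127 - 11\right)\right)} = \sqrt{\left(2 + 275\right) + \left(\left(118345 - 64112\right) - \left(-5842 - 11\right)\right)} = \sqrt{277 + \left(54233 - -5853\right)} = \sqrt{277 + \left(54233 + 5853\right)} = \sqrt{277 + 60086} = \sqrt{60363} = 3 \sqrt{6707}$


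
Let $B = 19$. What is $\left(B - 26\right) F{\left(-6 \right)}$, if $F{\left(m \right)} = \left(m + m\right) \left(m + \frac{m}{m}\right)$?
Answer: $-420$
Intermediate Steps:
$F{\left(m \right)} = 2 m \left(1 + m\right)$ ($F{\left(m \right)} = 2 m \left(m + 1\right) = 2 m \left(1 + m\right)$)
$\left(B - 26\right) F{\left(-6 \right)} = \left(19 - 26\right) 2 \left(-6\right) \left(1 - 6\right) = - 7 \cdot 2 \left(-6\right) \left(-5\right) = \left(-7\right) 60 = -420$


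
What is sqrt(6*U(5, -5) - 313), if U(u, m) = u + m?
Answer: I*sqrt(313) ≈ 17.692*I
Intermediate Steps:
U(u, m) = m + u
sqrt(6*U(5, -5) - 313) = sqrt(6*(-5 + 5) - 313) = sqrt(6*0 - 313) = sqrt(0 - 313) = sqrt(-313) = I*sqrt(313)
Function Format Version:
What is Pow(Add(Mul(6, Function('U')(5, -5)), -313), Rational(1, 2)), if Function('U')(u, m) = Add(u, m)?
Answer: Mul(I, Pow(313, Rational(1, 2))) ≈ Mul(17.692, I)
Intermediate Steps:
Function('U')(u, m) = Add(m, u)
Pow(Add(Mul(6, Function('U')(5, -5)), -313), Rational(1, 2)) = Pow(Add(Mul(6, Add(-5, 5)), -313), Rational(1, 2)) = Pow(Add(Mul(6, 0), -313), Rational(1, 2)) = Pow(Add(0, -313), Rational(1, 2)) = Pow(-313, Rational(1, 2)) = Mul(I, Pow(313, Rational(1, 2)))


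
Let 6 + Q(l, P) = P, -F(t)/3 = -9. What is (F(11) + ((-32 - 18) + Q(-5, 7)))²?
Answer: 484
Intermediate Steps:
F(t) = 27 (F(t) = -3*(-9) = 27)
Q(l, P) = -6 + P
(F(11) + ((-32 - 18) + Q(-5, 7)))² = (27 + ((-32 - 18) + (-6 + 7)))² = (27 + (-50 + 1))² = (27 - 49)² = (-22)² = 484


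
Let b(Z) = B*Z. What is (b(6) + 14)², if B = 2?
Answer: 676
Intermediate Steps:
b(Z) = 2*Z
(b(6) + 14)² = (2*6 + 14)² = (12 + 14)² = 26² = 676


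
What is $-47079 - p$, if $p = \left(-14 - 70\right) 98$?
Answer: $-38847$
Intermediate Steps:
$p = -8232$ ($p = \left(-84\right) 98 = -8232$)
$-47079 - p = -47079 - -8232 = -47079 + 8232 = -38847$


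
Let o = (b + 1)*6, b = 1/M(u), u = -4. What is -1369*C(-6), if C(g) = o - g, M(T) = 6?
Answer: -17797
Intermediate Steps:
b = ⅙ (b = 1/6 = ⅙ ≈ 0.16667)
o = 7 (o = (⅙ + 1)*6 = (7/6)*6 = 7)
C(g) = 7 - g
-1369*C(-6) = -1369*(7 - 1*(-6)) = -1369*(7 + 6) = -1369*13 = -17797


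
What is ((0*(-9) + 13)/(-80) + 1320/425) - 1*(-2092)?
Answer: 2849123/1360 ≈ 2094.9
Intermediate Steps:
((0*(-9) + 13)/(-80) + 1320/425) - 1*(-2092) = ((0 + 13)*(-1/80) + 1320*(1/425)) + 2092 = (13*(-1/80) + 264/85) + 2092 = (-13/80 + 264/85) + 2092 = 4003/1360 + 2092 = 2849123/1360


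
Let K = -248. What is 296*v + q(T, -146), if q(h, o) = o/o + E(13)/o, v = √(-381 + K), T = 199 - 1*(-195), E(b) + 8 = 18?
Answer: 68/73 + 296*I*√629 ≈ 0.93151 + 7423.6*I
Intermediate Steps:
E(b) = 10 (E(b) = -8 + 18 = 10)
T = 394 (T = 199 + 195 = 394)
v = I*√629 (v = √(-381 - 248) = √(-629) = I*√629 ≈ 25.08*I)
q(h, o) = 1 + 10/o (q(h, o) = o/o + 10/o = 1 + 10/o)
296*v + q(T, -146) = 296*(I*√629) + (10 - 146)/(-146) = 296*I*√629 - 1/146*(-136) = 296*I*√629 + 68/73 = 68/73 + 296*I*√629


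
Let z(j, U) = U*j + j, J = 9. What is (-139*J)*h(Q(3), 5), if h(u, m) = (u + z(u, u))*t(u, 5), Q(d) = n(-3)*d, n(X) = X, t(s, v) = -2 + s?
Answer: 866943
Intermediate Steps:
z(j, U) = j + U*j
Q(d) = -3*d
h(u, m) = (-2 + u)*(u + u*(1 + u)) (h(u, m) = (u + u*(1 + u))*(-2 + u) = (-2 + u)*(u + u*(1 + u)))
(-139*J)*h(Q(3), 5) = (-139*9)*((-3*3)*(-4 + (-3*3)**2)) = -(-11259)*(-4 + (-9)**2) = -(-11259)*(-4 + 81) = -(-11259)*77 = -1251*(-693) = 866943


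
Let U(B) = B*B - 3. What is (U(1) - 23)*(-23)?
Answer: 575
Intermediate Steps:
U(B) = -3 + B**2 (U(B) = B**2 - 3 = -3 + B**2)
(U(1) - 23)*(-23) = ((-3 + 1**2) - 23)*(-23) = ((-3 + 1) - 23)*(-23) = (-2 - 23)*(-23) = -25*(-23) = 575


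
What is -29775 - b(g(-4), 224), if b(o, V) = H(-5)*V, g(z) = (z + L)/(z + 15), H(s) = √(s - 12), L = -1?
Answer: -29775 - 224*I*√17 ≈ -29775.0 - 923.58*I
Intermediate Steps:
H(s) = √(-12 + s)
g(z) = (-1 + z)/(15 + z) (g(z) = (z - 1)/(z + 15) = (-1 + z)/(15 + z))
b(o, V) = I*V*√17 (b(o, V) = √(-12 - 5)*V = √(-17)*V = (I*√17)*V = I*V*√17)
-29775 - b(g(-4), 224) = -29775 - I*224*√17 = -29775 - 224*I*√17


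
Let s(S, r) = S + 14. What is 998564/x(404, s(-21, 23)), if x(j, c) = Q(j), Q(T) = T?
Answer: 249641/101 ≈ 2471.7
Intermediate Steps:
s(S, r) = 14 + S
x(j, c) = j
998564/x(404, s(-21, 23)) = 998564/404 = 998564*(1/404) = 249641/101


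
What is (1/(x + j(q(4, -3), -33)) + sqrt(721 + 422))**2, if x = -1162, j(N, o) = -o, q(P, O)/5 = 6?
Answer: 1456914664/1274641 - 6*sqrt(127)/1129 ≈ 1142.9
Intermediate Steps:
q(P, O) = 30 (q(P, O) = 5*6 = 30)
(1/(x + j(q(4, -3), -33)) + sqrt(721 + 422))**2 = (1/(-1162 - 1*(-33)) + sqrt(721 + 422))**2 = (1/(-1162 + 33) + sqrt(1143))**2 = (1/(-1129) + 3*sqrt(127))**2 = (-1/1129 + 3*sqrt(127))**2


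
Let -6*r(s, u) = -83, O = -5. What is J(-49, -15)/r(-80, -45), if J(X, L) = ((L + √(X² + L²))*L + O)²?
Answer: 3835500/83 - 39600*√2626/83 ≈ 21762.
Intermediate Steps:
r(s, u) = 83/6 (r(s, u) = -⅙*(-83) = 83/6)
J(X, L) = (-5 + L*(L + √(L² + X²)))² (J(X, L) = ((L + √(X² + L²))*L - 5)² = ((L + √(L² + X²))*L - 5)² = (L*(L + √(L² + X²)) - 5)² = (-5 + L*(L + √(L² + X²)))²)
J(-49, -15)/r(-80, -45) = (-5 + (-15)² - 15*√((-15)² + (-49)²))²/(83/6) = (-5 + 225 - 15*√(225 + 2401))²*(6/83) = (-5 + 225 - 15*√2626)²*(6/83) = (220 - 15*√2626)²*(6/83) = 6*(220 - 15*√2626)²/83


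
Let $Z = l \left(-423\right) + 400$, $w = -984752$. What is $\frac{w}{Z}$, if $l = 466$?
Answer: $\frac{492376}{98359} \approx 5.0059$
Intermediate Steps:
$Z = -196718$ ($Z = 466 \left(-423\right) + 400 = -197118 + 400 = -196718$)
$\frac{w}{Z} = - \frac{984752}{-196718} = \left(-984752\right) \left(- \frac{1}{196718}\right) = \frac{492376}{98359}$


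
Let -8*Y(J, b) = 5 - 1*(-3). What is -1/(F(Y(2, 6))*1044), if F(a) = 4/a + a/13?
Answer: 13/55332 ≈ 0.00023495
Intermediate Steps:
Y(J, b) = -1 (Y(J, b) = -(5 - 1*(-3))/8 = -(5 + 3)/8 = -⅛*8 = -1)
F(a) = 4/a + a/13 (F(a) = 4/a + a*(1/13) = 4/a + a/13)
-1/(F(Y(2, 6))*1044) = -1/((4/(-1) + (1/13)*(-1))*1044) = -1/((4*(-1) - 1/13)*1044) = -1/((-4 - 1/13)*1044) = -1/((-53/13*1044)) = -1/(-55332/13) = -1*(-13/55332) = 13/55332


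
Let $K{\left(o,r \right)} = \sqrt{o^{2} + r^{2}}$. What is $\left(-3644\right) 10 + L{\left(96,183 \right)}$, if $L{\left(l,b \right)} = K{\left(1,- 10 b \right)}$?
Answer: $-36440 + \sqrt{3348901} \approx -34610.0$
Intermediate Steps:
$L{\left(l,b \right)} = \sqrt{1 + 100 b^{2}}$ ($L{\left(l,b \right)} = \sqrt{1^{2} + \left(- 10 b\right)^{2}} = \sqrt{1 + 100 b^{2}}$)
$\left(-3644\right) 10 + L{\left(96,183 \right)} = \left(-3644\right) 10 + \sqrt{1 + 100 \cdot 183^{2}} = -36440 + \sqrt{1 + 100 \cdot 33489} = -36440 + \sqrt{1 + 3348900} = -36440 + \sqrt{3348901}$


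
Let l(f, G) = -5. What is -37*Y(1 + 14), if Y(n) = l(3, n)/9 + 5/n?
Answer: 74/9 ≈ 8.2222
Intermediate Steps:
Y(n) = -5/9 + 5/n
-37*Y(1 + 14) = -37*(-5/9 + 5/(1 + 14)) = -37*(-5/9 + 5/15) = -37*(-5/9 + 5*(1/15)) = -37*(-5/9 + ⅓) = -37*(-2/9) = 74/9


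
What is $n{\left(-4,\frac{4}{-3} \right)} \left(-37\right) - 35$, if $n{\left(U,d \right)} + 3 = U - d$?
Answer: $\frac{524}{3} \approx 174.67$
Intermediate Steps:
$n{\left(U,d \right)} = -3 + U - d$ ($n{\left(U,d \right)} = -3 + \left(U - d\right) = -3 + U - d$)
$n{\left(-4,\frac{4}{-3} \right)} \left(-37\right) - 35 = \left(-3 - 4 - \frac{4}{-3}\right) \left(-37\right) - 35 = \left(-3 - 4 - 4 \left(- \frac{1}{3}\right)\right) \left(-37\right) - 35 = \left(-3 - 4 - - \frac{4}{3}\right) \left(-37\right) - 35 = \left(-3 - 4 + \frac{4}{3}\right) \left(-37\right) - 35 = \left(- \frac{17}{3}\right) \left(-37\right) - 35 = \frac{629}{3} - 35 = \frac{524}{3}$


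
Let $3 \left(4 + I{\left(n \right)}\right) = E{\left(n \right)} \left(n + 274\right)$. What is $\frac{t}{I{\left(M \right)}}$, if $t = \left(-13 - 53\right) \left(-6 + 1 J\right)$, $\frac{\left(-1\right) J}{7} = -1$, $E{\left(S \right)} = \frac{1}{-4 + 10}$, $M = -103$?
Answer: $-12$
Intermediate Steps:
$E{\left(S \right)} = \frac{1}{6}$
$J = 7$ ($J = \left(-7\right) \left(-1\right) = 7$)
$I{\left(n \right)} = \frac{101}{9} + \frac{n}{18}$ ($I{\left(n \right)} = -4 + \frac{\frac{1}{6} \left(n + 274\right)}{3} = -4 + \frac{\frac{1}{6} \left(274 + n\right)}{3} = -4 + \frac{\frac{137}{3} + \frac{n}{6}}{3} = -4 + \left(\frac{137}{9} + \frac{n}{18}\right) = \frac{101}{9} + \frac{n}{18}$)
$t = -66$ ($t = \left(-13 - 53\right) \left(-6 + 1 \cdot 7\right) = - 66 \left(-6 + 7\right) = \left(-66\right) 1 = -66$)
$\frac{t}{I{\left(M \right)}} = - \frac{66}{\frac{101}{9} + \frac{1}{18} \left(-103\right)} = - \frac{66}{\frac{101}{9} - \frac{103}{18}} = - \frac{66}{\frac{11}{2}} = \left(-66\right) \frac{2}{11} = -12$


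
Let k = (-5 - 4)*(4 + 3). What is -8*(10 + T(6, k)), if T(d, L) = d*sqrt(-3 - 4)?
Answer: -80 - 48*I*sqrt(7) ≈ -80.0 - 127.0*I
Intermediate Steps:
k = -63 (k = -9*7 = -63)
T(d, L) = I*d*sqrt(7) (T(d, L) = d*sqrt(-7) = d*(I*sqrt(7)) = I*d*sqrt(7))
-8*(10 + T(6, k)) = -8*(10 + I*6*sqrt(7)) = -8*(10 + 6*I*sqrt(7)) = -80 - 48*I*sqrt(7)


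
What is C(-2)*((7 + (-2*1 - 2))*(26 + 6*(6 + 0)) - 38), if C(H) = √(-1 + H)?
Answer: 148*I*√3 ≈ 256.34*I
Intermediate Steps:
C(-2)*((7 + (-2*1 - 2))*(26 + 6*(6 + 0)) - 38) = √(-1 - 2)*((7 + (-2*1 - 2))*(26 + 6*(6 + 0)) - 38) = √(-3)*((7 + (-2 - 2))*(26 + 6*6) - 38) = (I*√3)*((7 - 4)*(26 + 36) - 38) = (I*√3)*(3*62 - 38) = (I*√3)*(186 - 38) = (I*√3)*148 = 148*I*√3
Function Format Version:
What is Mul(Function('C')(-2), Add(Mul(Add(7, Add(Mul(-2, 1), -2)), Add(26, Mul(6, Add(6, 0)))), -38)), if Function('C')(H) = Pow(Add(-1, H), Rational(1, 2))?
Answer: Mul(148, I, Pow(3, Rational(1, 2))) ≈ Mul(256.34, I)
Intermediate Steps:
Mul(Function('C')(-2), Add(Mul(Add(7, Add(Mul(-2, 1), -2)), Add(26, Mul(6, Add(6, 0)))), -38)) = Mul(Pow(Add(-1, -2), Rational(1, 2)), Add(Mul(Add(7, Add(Mul(-2, 1), -2)), Add(26, Mul(6, Add(6, 0)))), -38)) = Mul(Pow(-3, Rational(1, 2)), Add(Mul(Add(7, Add(-2, -2)), Add(26, Mul(6, 6))), -38)) = Mul(Mul(I, Pow(3, Rational(1, 2))), Add(Mul(Add(7, -4), Add(26, 36)), -38)) = Mul(Mul(I, Pow(3, Rational(1, 2))), Add(Mul(3, 62), -38)) = Mul(Mul(I, Pow(3, Rational(1, 2))), Add(186, -38)) = Mul(Mul(I, Pow(3, Rational(1, 2))), 148) = Mul(148, I, Pow(3, Rational(1, 2)))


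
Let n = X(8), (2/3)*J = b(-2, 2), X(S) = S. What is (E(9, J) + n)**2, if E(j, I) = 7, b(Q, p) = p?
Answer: 225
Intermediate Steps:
J = 3 (J = (3/2)*2 = 3)
n = 8
(E(9, J) + n)**2 = (7 + 8)**2 = 15**2 = 225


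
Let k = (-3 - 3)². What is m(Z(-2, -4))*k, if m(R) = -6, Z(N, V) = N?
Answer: -216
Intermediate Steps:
k = 36 (k = (-6)² = 36)
m(Z(-2, -4))*k = -6*36 = -216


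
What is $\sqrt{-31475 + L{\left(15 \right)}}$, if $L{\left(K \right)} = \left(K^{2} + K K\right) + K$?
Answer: $i \sqrt{31010} \approx 176.1 i$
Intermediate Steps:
$L{\left(K \right)} = K + 2 K^{2}$ ($L{\left(K \right)} = \left(K^{2} + K^{2}\right) + K = 2 K^{2} + K = K + 2 K^{2}$)
$\sqrt{-31475 + L{\left(15 \right)}} = \sqrt{-31475 + 15 \left(1 + 2 \cdot 15\right)} = \sqrt{-31475 + 15 \left(1 + 30\right)} = \sqrt{-31475 + 15 \cdot 31} = \sqrt{-31475 + 465} = \sqrt{-31010} = i \sqrt{31010}$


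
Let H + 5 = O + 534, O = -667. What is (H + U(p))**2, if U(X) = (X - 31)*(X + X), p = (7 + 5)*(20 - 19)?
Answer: 352836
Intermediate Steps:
p = 12 (p = 12*1 = 12)
H = -138 (H = -5 + (-667 + 534) = -5 - 133 = -138)
U(X) = 2*X*(-31 + X) (U(X) = (-31 + X)*(2*X) = 2*X*(-31 + X))
(H + U(p))**2 = (-138 + 2*12*(-31 + 12))**2 = (-138 + 2*12*(-19))**2 = (-138 - 456)**2 = (-594)**2 = 352836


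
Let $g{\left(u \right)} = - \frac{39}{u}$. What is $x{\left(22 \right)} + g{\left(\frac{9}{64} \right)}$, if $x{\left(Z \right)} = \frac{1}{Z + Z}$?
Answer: $- \frac{36605}{132} \approx -277.31$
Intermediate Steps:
$x{\left(Z \right)} = \frac{1}{2 Z}$
$x{\left(22 \right)} + g{\left(\frac{9}{64} \right)} = \frac{1}{2 \cdot 22} - \frac{39}{9 \cdot \frac{1}{64}} = \frac{1}{2} \cdot \frac{1}{22} - \frac{39}{9 \cdot \frac{1}{64}} = \frac{1}{44} - \frac{39}{\frac{9}{64}} = \frac{1}{44} - \frac{832}{3} = - \frac{36605}{132}$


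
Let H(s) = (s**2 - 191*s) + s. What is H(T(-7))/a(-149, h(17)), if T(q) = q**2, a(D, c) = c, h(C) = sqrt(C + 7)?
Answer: -2303*sqrt(6)/4 ≈ -1410.3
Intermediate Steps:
h(C) = sqrt(7 + C)
H(s) = s**2 - 190*s
H(T(-7))/a(-149, h(17)) = ((-7)**2*(-190 + (-7)**2))/(sqrt(7 + 17)) = (49*(-190 + 49))/(sqrt(24)) = (49*(-141))/((2*sqrt(6))) = -2303*sqrt(6)/4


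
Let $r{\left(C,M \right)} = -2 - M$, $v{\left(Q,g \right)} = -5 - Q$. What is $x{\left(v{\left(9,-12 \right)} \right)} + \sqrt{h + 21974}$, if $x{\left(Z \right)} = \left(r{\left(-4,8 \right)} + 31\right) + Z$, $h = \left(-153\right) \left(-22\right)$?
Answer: $7 + 2 \sqrt{6335} \approx 166.19$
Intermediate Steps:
$h = 3366$
$x{\left(Z \right)} = 21 + Z$ ($x{\left(Z \right)} = \left(\left(-2 - 8\right) + 31\right) + Z = \left(-10 + 31\right) + Z = 21 + Z$)
$x{\left(v{\left(9,-12 \right)} \right)} + \sqrt{h + 21974} = \left(21 - 14\right) + \sqrt{3366 + 21974} = \left(21 - 14\right) + \sqrt{25340} = \left(21 - 14\right) + 2 \sqrt{6335} = 7 + 2 \sqrt{6335}$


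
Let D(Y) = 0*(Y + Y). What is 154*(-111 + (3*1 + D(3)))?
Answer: -16632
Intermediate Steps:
D(Y) = 0 (D(Y) = 0*(2*Y) = 0)
154*(-111 + (3*1 + D(3))) = 154*(-111 + (3*1 + 0)) = 154*(-111 + (3 + 0)) = 154*(-111 + 3) = 154*(-108) = -16632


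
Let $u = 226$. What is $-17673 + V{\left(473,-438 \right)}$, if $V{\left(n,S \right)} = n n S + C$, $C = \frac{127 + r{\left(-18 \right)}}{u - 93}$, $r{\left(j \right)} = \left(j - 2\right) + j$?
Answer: $- \frac{13035459586}{133} \approx -9.8011 \cdot 10^{7}$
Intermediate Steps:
$r{\left(j \right)} = -2 + 2 j$ ($r{\left(j \right)} = \left(-2 + j\right) + j = -2 + 2 j$)
$C = \frac{89}{133}$ ($C = \frac{127 + \left(-2 + 2 \left(-18\right)\right)}{226 - 93} = \frac{127 - 38}{133} = \left(127 - 38\right) \frac{1}{133} = 89 \cdot \frac{1}{133} = \frac{89}{133} \approx 0.66917$)
$V{\left(n,S \right)} = \frac{89}{133} + S n^{2}$ ($V{\left(n,S \right)} = n n S + \frac{89}{133} = n^{2} S + \frac{89}{133} = S n^{2} + \frac{89}{133} = \frac{89}{133} + S n^{2}$)
$-17673 + V{\left(473,-438 \right)} = -17673 + \left(\frac{89}{133} - 438 \cdot 473^{2}\right) = -17673 + \left(\frac{89}{133} - 97993302\right) = -17673 - \frac{13033109077}{133} = - \frac{13035459586}{133}$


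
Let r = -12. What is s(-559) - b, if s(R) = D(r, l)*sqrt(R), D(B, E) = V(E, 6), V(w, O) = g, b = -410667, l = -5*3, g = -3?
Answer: 410667 - 3*I*sqrt(559) ≈ 4.1067e+5 - 70.93*I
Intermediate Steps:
l = -15
V(w, O) = -3
D(B, E) = -3
s(R) = -3*sqrt(R)
s(-559) - b = -3*I*sqrt(559) - 1*(-410667) = -3*I*sqrt(559) + 410667 = 410667 - 3*I*sqrt(559)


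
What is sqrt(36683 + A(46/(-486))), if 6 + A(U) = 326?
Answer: sqrt(37003) ≈ 192.36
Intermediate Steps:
A(U) = 320 (A(U) = -6 + 326 = 320)
sqrt(36683 + A(46/(-486))) = sqrt(36683 + 320) = sqrt(37003)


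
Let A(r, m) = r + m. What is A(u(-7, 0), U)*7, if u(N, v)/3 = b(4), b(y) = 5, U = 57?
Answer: 504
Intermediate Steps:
u(N, v) = 15 (u(N, v) = 3*5 = 15)
A(r, m) = m + r
A(u(-7, 0), U)*7 = (57 + 15)*7 = 72*7 = 504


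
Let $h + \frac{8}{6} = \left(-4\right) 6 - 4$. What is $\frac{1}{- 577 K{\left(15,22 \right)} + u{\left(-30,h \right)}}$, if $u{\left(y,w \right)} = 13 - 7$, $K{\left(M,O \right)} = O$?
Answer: $- \frac{1}{12688} \approx -7.8815 \cdot 10^{-5}$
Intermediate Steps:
$h = - \frac{88}{3}$ ($h = - \frac{4}{3} - 28 = - \frac{88}{3} \approx -29.333$)
$u{\left(y,w \right)} = 6$
$\frac{1}{- 577 K{\left(15,22 \right)} + u{\left(-30,h \right)}} = \frac{1}{\left(-577\right) 22 + 6} = \frac{1}{-12694 + 6} = \frac{1}{-12688} = - \frac{1}{12688}$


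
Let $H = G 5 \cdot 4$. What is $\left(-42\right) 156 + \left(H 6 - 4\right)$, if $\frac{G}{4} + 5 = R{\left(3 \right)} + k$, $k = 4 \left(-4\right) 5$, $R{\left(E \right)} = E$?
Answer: $-45916$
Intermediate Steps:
$k = -80$ ($k = \left(-16\right) 5 = -80$)
$G = -328$ ($G = -20 + 4 \left(3 - 80\right) = -20 + 4 \left(-77\right) = -20 - 308 = -328$)
$H = -6560$ ($H = \left(-328\right) 5 \cdot 4 = \left(-1640\right) 4 = -6560$)
$\left(-42\right) 156 + \left(H 6 - 4\right) = \left(-42\right) 156 - 39364 = -6552 - 39364 = -45916$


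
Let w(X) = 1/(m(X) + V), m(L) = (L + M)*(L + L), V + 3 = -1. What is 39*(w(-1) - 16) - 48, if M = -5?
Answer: -5337/8 ≈ -667.13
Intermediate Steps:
V = -4 (V = -3 - 1 = -4)
m(L) = 2*L*(-5 + L) (m(L) = (L - 5)*(L + L) = (-5 + L)*(2*L) = 2*L*(-5 + L))
w(X) = 1/(-4 + 2*X*(-5 + X)) (w(X) = 1/(2*X*(-5 + X) - 4) = 1/(-4 + 2*X*(-5 + X)))
39*(w(-1) - 16) - 48 = 39*(1/(2*(-2 - (-5 - 1))) - 16) - 48 = 39*(1/(2*(-2 - 1*(-6))) - 16) - 48 = 39*(1/(2*(-2 + 6)) - 16) - 48 = 39*((½)/4 - 16) - 48 = 39*((½)*(¼) - 16) - 48 = 39*(⅛ - 16) - 48 = 39*(-127/8) - 48 = -4953/8 - 48 = -5337/8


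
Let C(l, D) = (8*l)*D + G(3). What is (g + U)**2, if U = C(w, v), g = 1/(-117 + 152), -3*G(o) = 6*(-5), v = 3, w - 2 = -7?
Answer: 14814801/1225 ≈ 12094.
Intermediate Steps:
w = -5 (w = 2 - 7 = -5)
G(o) = 10 (G(o) = -2*(-5) = -1/3*(-30) = 10)
g = 1/35 ≈ 0.028571
C(l, D) = 10 + 8*D*l (C(l, D) = (8*l)*D + 10 = 8*D*l + 10 = 10 + 8*D*l)
U = -110 (U = 10 + 8*3*(-5) = 10 - 120 = -110)
(g + U)**2 = (1/35 - 110)**2 = (-3849/35)**2 = 14814801/1225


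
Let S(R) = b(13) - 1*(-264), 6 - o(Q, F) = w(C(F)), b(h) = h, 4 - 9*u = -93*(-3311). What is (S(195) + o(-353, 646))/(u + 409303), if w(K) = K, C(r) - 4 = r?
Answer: -3303/3375808 ≈ -0.00097843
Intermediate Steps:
u = -307919/9 (u = 4/9 - (-31)*(-3311)/3 = 4/9 - 1/9*307923 = 4/9 - 102641/3 = -307919/9 ≈ -34213.)
C(r) = 4 + r
o(Q, F) = 2 - F (o(Q, F) = 6 - (4 + F) = 6 + (-4 - F) = 2 - F)
S(R) = 277 (S(R) = 13 - 1*(-264) = 13 + 264 = 277)
(S(195) + o(-353, 646))/(u + 409303) = (277 + (2 - 1*646))/(-307919/9 + 409303) = (277 + (2 - 646))/(3375808/9) = (277 - 644)*(9/3375808) = -367*9/3375808 = -3303/3375808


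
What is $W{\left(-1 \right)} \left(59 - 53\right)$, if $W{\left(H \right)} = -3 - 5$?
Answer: $-48$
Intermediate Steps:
$W{\left(H \right)} = -8$
$W{\left(-1 \right)} \left(59 - 53\right) = - 8 \left(59 - 53\right) = \left(-8\right) 6 = -48$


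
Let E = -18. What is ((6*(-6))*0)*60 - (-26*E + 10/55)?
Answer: -5150/11 ≈ -468.18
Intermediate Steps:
((6*(-6))*0)*60 - (-26*E + 10/55) = ((6*(-6))*0)*60 - (-26*(-18) + 10/55) = -36*0*60 - (468 + 10*(1/55)) = 0*60 - (468 + 2/11) = 0 - 1*5150/11 = 0 - 5150/11 = -5150/11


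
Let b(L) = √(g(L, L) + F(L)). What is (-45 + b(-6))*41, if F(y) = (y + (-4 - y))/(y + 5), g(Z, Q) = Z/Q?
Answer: -1845 + 41*√5 ≈ -1753.3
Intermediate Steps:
F(y) = -4/(5 + y)
b(L) = √(1 - 4/(5 + L)) (b(L) = √(L/L - 4/(5 + L)) = √(1 - 4/(5 + L)))
(-45 + b(-6))*41 = (-45 + √((1 - 6)/(5 - 6)))*41 = (-45 + √(-5/(-1)))*41 = (-45 + √(-1*(-5)))*41 = (-45 + √5)*41 = -1845 + 41*√5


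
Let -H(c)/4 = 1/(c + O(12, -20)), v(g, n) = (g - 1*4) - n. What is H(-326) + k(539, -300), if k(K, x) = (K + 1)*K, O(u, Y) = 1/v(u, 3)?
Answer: 474136760/1629 ≈ 2.9106e+5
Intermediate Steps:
v(g, n) = -4 + g - n (v(g, n) = (g - 4) - n = (-4 + g) - n = -4 + g - n)
O(u, Y) = 1/(-7 + u) (O(u, Y) = 1/(-4 + u - 1*3) = 1/(-4 + u - 3) = 1/(-7 + u))
H(c) = -4/(⅕ + c) (H(c) = -4/(c + 1/(-7 + 12)) = -4/(c + 1/5) = -4/(c + ⅕) = -4/(⅕ + c))
k(K, x) = K*(1 + K) (k(K, x) = (1 + K)*K = K*(1 + K))
H(-326) + k(539, -300) = -20/(1 + 5*(-326)) + 539*(1 + 539) = -20/(1 - 1630) + 539*540 = -20/(-1629) + 291060 = -20*(-1/1629) + 291060 = 20/1629 + 291060 = 474136760/1629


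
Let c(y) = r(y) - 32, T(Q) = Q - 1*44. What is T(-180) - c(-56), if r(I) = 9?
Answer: -201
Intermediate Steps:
T(Q) = -44 + Q (T(Q) = Q - 44 = -44 + Q)
c(y) = -23 (c(y) = 9 - 32 = -23)
T(-180) - c(-56) = (-44 - 180) - 1*(-23) = -224 + 23 = -201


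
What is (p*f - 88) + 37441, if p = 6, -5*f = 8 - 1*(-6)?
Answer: 186681/5 ≈ 37336.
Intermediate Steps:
f = -14/5 (f = -(8 - 1*(-6))/5 = -(8 + 6)/5 = -⅕*14 = -14/5 ≈ -2.8000)
(p*f - 88) + 37441 = (6*(-14/5) - 88) + 37441 = (-84/5 - 88) + 37441 = -524/5 + 37441 = 186681/5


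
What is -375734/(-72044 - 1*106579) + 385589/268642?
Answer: 169812997175/47985639966 ≈ 3.5388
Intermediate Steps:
-375734/(-72044 - 1*106579) + 385589/268642 = -375734/(-72044 - 106579) + 385589*(1/268642) = -375734/(-178623) + 385589/268642 = -375734*(-1/178623) + 385589/268642 = 375734/178623 + 385589/268642 = 169812997175/47985639966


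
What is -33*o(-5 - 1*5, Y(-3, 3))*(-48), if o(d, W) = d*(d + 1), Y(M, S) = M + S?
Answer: 142560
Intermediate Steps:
o(d, W) = d*(1 + d)
-33*o(-5 - 1*5, Y(-3, 3))*(-48) = -33*(-5 - 1*5)*(1 + (-5 - 1*5))*(-48) = -33*(-5 - 5)*(1 + (-5 - 5))*(-48) = -33*(-10*(1 - 10))*(-48) = -33*(-10*(-9))*(-48) = -2970*(-48) = -33*(-4320) = 142560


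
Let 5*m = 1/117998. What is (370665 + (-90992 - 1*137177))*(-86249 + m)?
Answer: -3625529112921232/294995 ≈ -1.2290e+10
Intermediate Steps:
m = 1/589990 (m = (⅕)/117998 = (⅕)*(1/117998) = 1/589990 ≈ 1.6949e-6)
(370665 + (-90992 - 1*137177))*(-86249 + m) = (370665 + (-90992 - 1*137177))*(-86249 + 1/589990) = (370665 + (-90992 - 137177))*(-50886047509/589990) = (370665 - 228169)*(-50886047509/589990) = 142496*(-50886047509/589990) = -3625529112921232/294995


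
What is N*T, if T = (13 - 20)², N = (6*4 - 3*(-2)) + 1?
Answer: 1519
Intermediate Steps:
N = 31 (N = (24 + 6) + 1 = 30 + 1 = 31)
T = 49 (T = (-7)² = 49)
N*T = 31*49 = 1519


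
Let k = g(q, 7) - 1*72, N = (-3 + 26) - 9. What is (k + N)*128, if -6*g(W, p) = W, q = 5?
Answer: -22592/3 ≈ -7530.7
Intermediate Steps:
N = 14 (N = 23 - 9 = 14)
g(W, p) = -W/6
k = -437/6 (k = -⅙*5 - 1*72 = -⅚ - 72 = -437/6 ≈ -72.833)
(k + N)*128 = (-437/6 + 14)*128 = -353/6*128 = -22592/3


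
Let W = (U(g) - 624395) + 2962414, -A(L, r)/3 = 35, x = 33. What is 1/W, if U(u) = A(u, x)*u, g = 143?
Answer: 1/2323004 ≈ 4.3048e-7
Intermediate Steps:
A(L, r) = -105 (A(L, r) = -3*35 = -105)
U(u) = -105*u
W = 2323004 (W = (-105*143 - 624395) + 2962414 = (-15015 - 624395) + 2962414 = -639410 + 2962414 = 2323004)
1/W = 1/2323004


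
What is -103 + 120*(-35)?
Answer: -4303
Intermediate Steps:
-103 + 120*(-35) = -103 - 4200 = -4303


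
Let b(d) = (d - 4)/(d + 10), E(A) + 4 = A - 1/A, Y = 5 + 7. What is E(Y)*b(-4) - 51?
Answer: -554/9 ≈ -61.556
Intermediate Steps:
Y = 12
E(A) = -4 + A - 1/A (E(A) = -4 + (A - 1/A) = -4 + A - 1/A)
b(d) = (-4 + d)/(10 + d)
E(Y)*b(-4) - 51 = (-4 + 12 - 1/12)*((-4 - 4)/(10 - 4)) - 51 = (-4 + 12 - 1*1/12)*(-8/6) - 51 = (-4 + 12 - 1/12)*((⅙)*(-8)) - 51 = (95/12)*(-4/3) - 51 = -95/9 - 51 = -554/9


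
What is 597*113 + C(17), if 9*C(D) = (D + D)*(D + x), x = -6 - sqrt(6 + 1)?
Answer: 607523/9 - 34*sqrt(7)/9 ≈ 67493.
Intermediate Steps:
x = -6 - sqrt(7) ≈ -8.6458
C(D) = 2*D*(-6 + D - sqrt(7))/9 (C(D) = ((D + D)*(D + (-6 - sqrt(7))))/9 = ((2*D)*(-6 + D - sqrt(7)))/9 = (2*D*(-6 + D - sqrt(7)))/9 = 2*D*(-6 + D - sqrt(7))/9)
597*113 + C(17) = 597*113 + (2/9)*17*(-6 + 17 - sqrt(7)) = 67461 + (2/9)*17*(11 - sqrt(7)) = 67461 + (374/9 - 34*sqrt(7)/9) = 607523/9 - 34*sqrt(7)/9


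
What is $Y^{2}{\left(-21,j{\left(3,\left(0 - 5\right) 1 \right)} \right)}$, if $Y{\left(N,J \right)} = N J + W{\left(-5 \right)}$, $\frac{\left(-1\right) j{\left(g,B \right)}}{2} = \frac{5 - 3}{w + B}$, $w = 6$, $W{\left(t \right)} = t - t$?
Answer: $7056$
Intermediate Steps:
$W{\left(t \right)} = 0$
$j{\left(g,B \right)} = - \frac{4}{6 + B}$ ($j{\left(g,B \right)} = - 2 \frac{5 - 3}{6 + B} = - 2 \frac{2}{6 + B} = - \frac{4}{6 + B}$)
$Y{\left(N,J \right)} = J N$ ($Y{\left(N,J \right)} = N J + 0 = J N + 0 = J N$)
$Y^{2}{\left(-21,j{\left(3,\left(0 - 5\right) 1 \right)} \right)} = \left(- \frac{4}{6 + \left(0 - 5\right) 1} \left(-21\right)\right)^{2} = \left(- \frac{4}{6 - 5} \left(-21\right)\right)^{2} = \left(- \frac{4}{1} \left(-21\right)\right)^{2} = \left(\left(-4\right) 1 \left(-21\right)\right)^{2} = \left(\left(-4\right) \left(-21\right)\right)^{2} = 84^{2} = 7056$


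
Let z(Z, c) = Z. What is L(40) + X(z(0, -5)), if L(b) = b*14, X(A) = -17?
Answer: 543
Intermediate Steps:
L(b) = 14*b
L(40) + X(z(0, -5)) = 14*40 - 17 = 560 - 17 = 543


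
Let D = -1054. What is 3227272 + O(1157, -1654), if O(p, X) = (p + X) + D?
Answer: 3225721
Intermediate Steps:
O(p, X) = -1054 + X + p (O(p, X) = (p + X) - 1054 = (X + p) - 1054 = -1054 + X + p)
3227272 + O(1157, -1654) = 3227272 + (-1054 - 1654 + 1157) = 3227272 - 1551 = 3225721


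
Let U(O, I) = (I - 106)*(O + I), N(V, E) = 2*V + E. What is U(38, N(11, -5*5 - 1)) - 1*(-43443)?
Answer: 39703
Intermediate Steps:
N(V, E) = E + 2*V
U(O, I) = (-106 + I)*(I + O)
U(38, N(11, -5*5 - 1)) - 1*(-43443) = (((-5*5 - 1) + 2*11)² - 106*((-5*5 - 1) + 2*11) - 106*38 + ((-5*5 - 1) + 2*11)*38) - 1*(-43443) = (((-25 - 1) + 22)² - 106*((-25 - 1) + 22) - 4028 + ((-25 - 1) + 22)*38) + 43443 = ((-26 + 22)² - 106*(-26 + 22) - 4028 + (-26 + 22)*38) + 43443 = ((-4)² - 106*(-4) - 4028 - 4*38) + 43443 = (16 + 424 - 4028 - 152) + 43443 = -3740 + 43443 = 39703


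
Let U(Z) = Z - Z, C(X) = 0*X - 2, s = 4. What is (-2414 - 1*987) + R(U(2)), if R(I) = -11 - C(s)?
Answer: -3410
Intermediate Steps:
C(X) = -2 (C(X) = 0 - 2 = -2)
U(Z) = 0
R(I) = -9 (R(I) = -11 - 1*(-2) = -11 + 2 = -9)
(-2414 - 1*987) + R(U(2)) = (-2414 - 1*987) - 9 = (-2414 - 987) - 9 = -3401 - 9 = -3410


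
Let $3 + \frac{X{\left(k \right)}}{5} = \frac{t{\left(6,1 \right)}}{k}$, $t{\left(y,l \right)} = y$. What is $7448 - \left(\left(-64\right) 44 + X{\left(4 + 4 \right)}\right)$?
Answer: $\frac{41101}{4} \approx 10275.0$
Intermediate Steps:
$X{\left(k \right)} = -15 + \frac{30}{k}$ ($X{\left(k \right)} = -15 + 5 \frac{6}{k} = -15 + \frac{30}{k}$)
$7448 - \left(\left(-64\right) 44 + X{\left(4 + 4 \right)}\right) = 7448 - \left(\left(-64\right) 44 - \left(15 - \frac{30}{4 + 4}\right)\right) = 7448 - \left(-2816 - \left(15 - \frac{30}{8}\right)\right) = 7448 - \left(-2816 + \left(-15 + 30 \cdot \frac{1}{8}\right)\right) = 7448 - \left(-2816 + \left(-15 + \frac{15}{4}\right)\right) = 7448 - \left(-2816 - \frac{45}{4}\right) = 7448 - - \frac{11309}{4} = 7448 + \frac{11309}{4} = \frac{41101}{4}$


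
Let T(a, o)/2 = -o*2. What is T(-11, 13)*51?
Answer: -2652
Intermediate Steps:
T(a, o) = -4*o (T(a, o) = 2*(-o*2) = 2*(-2*o) = -4*o)
T(-11, 13)*51 = -4*13*51 = -52*51 = -2652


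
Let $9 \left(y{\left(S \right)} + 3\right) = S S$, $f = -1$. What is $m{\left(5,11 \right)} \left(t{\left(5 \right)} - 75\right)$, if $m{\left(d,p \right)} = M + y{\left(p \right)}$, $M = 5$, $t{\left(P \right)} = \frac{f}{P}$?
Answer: $- \frac{52264}{45} \approx -1161.4$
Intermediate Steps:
$t{\left(P \right)} = - \frac{1}{P}$
$y{\left(S \right)} = -3 + \frac{S^{2}}{9}$ ($y{\left(S \right)} = -3 + \frac{S S}{9} = -3 + \frac{S^{2}}{9}$)
$m{\left(d,p \right)} = 2 + \frac{p^{2}}{9}$ ($m{\left(d,p \right)} = 5 + \left(-3 + \frac{p^{2}}{9}\right) = 2 + \frac{p^{2}}{9}$)
$m{\left(5,11 \right)} \left(t{\left(5 \right)} - 75\right) = \left(2 + \frac{11^{2}}{9}\right) \left(- \frac{1}{5} - 75\right) = \left(2 + \frac{1}{9} \cdot 121\right) \left(\left(-1\right) \frac{1}{5} - 75\right) = \left(2 + \frac{121}{9}\right) \left(- \frac{1}{5} - 75\right) = \frac{139}{9} \left(- \frac{376}{5}\right) = - \frac{52264}{45}$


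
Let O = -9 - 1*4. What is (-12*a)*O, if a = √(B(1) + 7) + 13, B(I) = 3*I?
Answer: 2028 + 156*√10 ≈ 2521.3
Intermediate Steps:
O = -13 (O = -9 - 4 = -13)
a = 13 + √10 (a = √(3*1 + 7) + 13 = √(3 + 7) + 13 = √10 + 13 = 13 + √10 ≈ 16.162)
(-12*a)*O = -12*(13 + √10)*(-13) = (-156 - 12*√10)*(-13) = 2028 + 156*√10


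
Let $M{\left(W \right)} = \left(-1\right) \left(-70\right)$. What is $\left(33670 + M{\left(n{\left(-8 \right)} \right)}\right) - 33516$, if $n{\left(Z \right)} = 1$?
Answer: $224$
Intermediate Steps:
$M{\left(W \right)} = 70$
$\left(33670 + M{\left(n{\left(-8 \right)} \right)}\right) - 33516 = \left(33670 + 70\right) - 33516 = 33740 - 33516 = 224$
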